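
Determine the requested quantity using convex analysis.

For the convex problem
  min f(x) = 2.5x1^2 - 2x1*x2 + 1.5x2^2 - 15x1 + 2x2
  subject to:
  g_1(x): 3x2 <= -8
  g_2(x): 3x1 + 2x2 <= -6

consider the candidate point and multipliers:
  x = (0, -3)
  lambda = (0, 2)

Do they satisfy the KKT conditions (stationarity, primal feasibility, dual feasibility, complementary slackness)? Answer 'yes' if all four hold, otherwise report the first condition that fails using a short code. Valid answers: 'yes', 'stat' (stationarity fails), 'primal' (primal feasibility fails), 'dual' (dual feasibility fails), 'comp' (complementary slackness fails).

Gradient of f: grad f(x) = Q x + c = (-9, -7)
Constraint values g_i(x) = a_i^T x - b_i:
  g_1((0, -3)) = -1
  g_2((0, -3)) = 0
Stationarity residual: grad f(x) + sum_i lambda_i a_i = (-3, -3)
  -> stationarity FAILS
Primal feasibility (all g_i <= 0): OK
Dual feasibility (all lambda_i >= 0): OK
Complementary slackness (lambda_i * g_i(x) = 0 for all i): OK

Verdict: the first failing condition is stationarity -> stat.

stat


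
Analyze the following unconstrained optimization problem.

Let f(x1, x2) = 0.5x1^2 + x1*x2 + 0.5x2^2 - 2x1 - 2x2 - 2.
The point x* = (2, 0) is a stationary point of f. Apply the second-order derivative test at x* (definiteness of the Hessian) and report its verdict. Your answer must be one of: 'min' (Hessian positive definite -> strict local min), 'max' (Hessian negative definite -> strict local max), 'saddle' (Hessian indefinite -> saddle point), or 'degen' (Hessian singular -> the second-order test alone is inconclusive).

Compute the Hessian H = grad^2 f:
  H = [[1, 1], [1, 1]]
Verify stationarity: grad f(x*) = H x* + g = (0, 0).
Eigenvalues of H: 0, 2.
H has a zero eigenvalue (singular; positive semidefinite but not definite), so H is neither positive definite, negative definite, nor indefinite. The second-order test alone is inconclusive -> degen.
(Indeed, f is constant along the null direction of H through x*, so x* is not a strict local extremum.)

degen


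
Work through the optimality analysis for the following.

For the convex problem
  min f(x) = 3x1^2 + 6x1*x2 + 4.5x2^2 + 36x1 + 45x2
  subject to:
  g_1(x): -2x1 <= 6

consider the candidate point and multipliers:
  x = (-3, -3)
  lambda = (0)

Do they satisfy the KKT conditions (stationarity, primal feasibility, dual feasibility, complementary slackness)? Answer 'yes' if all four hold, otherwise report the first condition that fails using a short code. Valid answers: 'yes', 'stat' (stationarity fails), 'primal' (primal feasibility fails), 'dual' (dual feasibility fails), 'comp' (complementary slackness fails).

Gradient of f: grad f(x) = Q x + c = (0, 0)
Constraint values g_i(x) = a_i^T x - b_i:
  g_1((-3, -3)) = 0
Stationarity residual: grad f(x) + sum_i lambda_i a_i = (0, 0)
  -> stationarity OK
Primal feasibility (all g_i <= 0): OK
Dual feasibility (all lambda_i >= 0): OK
Complementary slackness (lambda_i * g_i(x) = 0 for all i): OK

Verdict: yes, KKT holds.

yes


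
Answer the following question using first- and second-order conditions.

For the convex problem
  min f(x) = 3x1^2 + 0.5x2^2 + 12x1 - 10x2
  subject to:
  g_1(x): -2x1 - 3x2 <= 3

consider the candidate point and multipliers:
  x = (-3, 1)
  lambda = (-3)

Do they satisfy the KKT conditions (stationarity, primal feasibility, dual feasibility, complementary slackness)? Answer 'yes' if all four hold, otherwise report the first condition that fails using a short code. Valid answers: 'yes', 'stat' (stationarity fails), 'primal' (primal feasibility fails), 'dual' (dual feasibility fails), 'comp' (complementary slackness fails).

Gradient of f: grad f(x) = Q x + c = (-6, -9)
Constraint values g_i(x) = a_i^T x - b_i:
  g_1((-3, 1)) = 0
Stationarity residual: grad f(x) + sum_i lambda_i a_i = (0, 0)
  -> stationarity OK
Primal feasibility (all g_i <= 0): OK
Dual feasibility (all lambda_i >= 0): FAILS
Complementary slackness (lambda_i * g_i(x) = 0 for all i): OK

Verdict: the first failing condition is dual_feasibility -> dual.

dual


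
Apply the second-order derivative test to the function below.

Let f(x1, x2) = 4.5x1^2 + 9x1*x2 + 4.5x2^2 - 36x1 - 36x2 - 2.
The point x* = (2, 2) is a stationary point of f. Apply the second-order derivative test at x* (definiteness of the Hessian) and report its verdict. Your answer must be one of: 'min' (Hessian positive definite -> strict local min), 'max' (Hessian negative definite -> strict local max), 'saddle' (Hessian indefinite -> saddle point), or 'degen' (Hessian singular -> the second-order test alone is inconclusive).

Compute the Hessian H = grad^2 f:
  H = [[9, 9], [9, 9]]
Verify stationarity: grad f(x*) = H x* + g = (0, 0).
Eigenvalues of H: 0, 18.
H has a zero eigenvalue (singular; positive semidefinite but not definite), so H is neither positive definite, negative definite, nor indefinite. The second-order test alone is inconclusive -> degen.
(Indeed, f is constant along the null direction of H through x*, so x* is not a strict local extremum.)

degen


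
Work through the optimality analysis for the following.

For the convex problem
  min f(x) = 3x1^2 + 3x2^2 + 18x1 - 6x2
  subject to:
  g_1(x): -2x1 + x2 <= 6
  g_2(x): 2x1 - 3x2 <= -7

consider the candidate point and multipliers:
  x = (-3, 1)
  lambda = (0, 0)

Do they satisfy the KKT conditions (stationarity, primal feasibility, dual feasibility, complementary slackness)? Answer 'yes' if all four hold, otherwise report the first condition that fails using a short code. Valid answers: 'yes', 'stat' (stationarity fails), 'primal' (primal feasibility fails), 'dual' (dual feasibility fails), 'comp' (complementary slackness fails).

Gradient of f: grad f(x) = Q x + c = (0, 0)
Constraint values g_i(x) = a_i^T x - b_i:
  g_1((-3, 1)) = 1
  g_2((-3, 1)) = -2
Stationarity residual: grad f(x) + sum_i lambda_i a_i = (0, 0)
  -> stationarity OK
Primal feasibility (all g_i <= 0): FAILS
Dual feasibility (all lambda_i >= 0): OK
Complementary slackness (lambda_i * g_i(x) = 0 for all i): OK

Verdict: the first failing condition is primal_feasibility -> primal.

primal


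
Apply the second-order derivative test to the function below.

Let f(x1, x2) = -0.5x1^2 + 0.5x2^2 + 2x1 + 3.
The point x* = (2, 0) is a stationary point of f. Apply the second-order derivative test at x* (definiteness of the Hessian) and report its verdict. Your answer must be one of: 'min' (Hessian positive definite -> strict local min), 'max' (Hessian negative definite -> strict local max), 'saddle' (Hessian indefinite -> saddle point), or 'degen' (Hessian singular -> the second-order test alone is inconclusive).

Compute the Hessian H = grad^2 f:
  H = [[-1, 0], [0, 1]]
Verify stationarity: grad f(x*) = H x* + g = (0, 0).
Eigenvalues of H: -1, 1.
Eigenvalues have mixed signs, so H is indefinite -> x* is a saddle point.

saddle


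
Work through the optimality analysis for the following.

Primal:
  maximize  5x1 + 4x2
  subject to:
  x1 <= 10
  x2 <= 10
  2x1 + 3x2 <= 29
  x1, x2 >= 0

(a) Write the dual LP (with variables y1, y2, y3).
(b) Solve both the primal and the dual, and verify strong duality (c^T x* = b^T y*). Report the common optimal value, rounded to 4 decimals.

The standard primal-dual pair for 'max c^T x s.t. A x <= b, x >= 0' is:
  Dual:  min b^T y  s.t.  A^T y >= c,  y >= 0.

So the dual LP is:
  minimize  10y1 + 10y2 + 29y3
  subject to:
    y1 + 2y3 >= 5
    y2 + 3y3 >= 4
    y1, y2, y3 >= 0

Solving the primal: x* = (10, 3).
  primal value c^T x* = 62.
Solving the dual: y* = (2.3333, 0, 1.3333).
  dual value b^T y* = 62.
Strong duality: c^T x* = b^T y*. Confirmed.

62


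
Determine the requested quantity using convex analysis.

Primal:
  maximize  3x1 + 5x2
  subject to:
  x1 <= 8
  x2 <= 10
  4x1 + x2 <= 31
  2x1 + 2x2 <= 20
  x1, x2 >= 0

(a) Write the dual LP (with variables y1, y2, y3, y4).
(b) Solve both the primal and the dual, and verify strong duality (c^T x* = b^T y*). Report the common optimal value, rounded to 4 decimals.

The standard primal-dual pair for 'max c^T x s.t. A x <= b, x >= 0' is:
  Dual:  min b^T y  s.t.  A^T y >= c,  y >= 0.

So the dual LP is:
  minimize  8y1 + 10y2 + 31y3 + 20y4
  subject to:
    y1 + 4y3 + 2y4 >= 3
    y2 + y3 + 2y4 >= 5
    y1, y2, y3, y4 >= 0

Solving the primal: x* = (0, 10).
  primal value c^T x* = 50.
Solving the dual: y* = (0, 2, 0, 1.5).
  dual value b^T y* = 50.
Strong duality: c^T x* = b^T y*. Confirmed.

50


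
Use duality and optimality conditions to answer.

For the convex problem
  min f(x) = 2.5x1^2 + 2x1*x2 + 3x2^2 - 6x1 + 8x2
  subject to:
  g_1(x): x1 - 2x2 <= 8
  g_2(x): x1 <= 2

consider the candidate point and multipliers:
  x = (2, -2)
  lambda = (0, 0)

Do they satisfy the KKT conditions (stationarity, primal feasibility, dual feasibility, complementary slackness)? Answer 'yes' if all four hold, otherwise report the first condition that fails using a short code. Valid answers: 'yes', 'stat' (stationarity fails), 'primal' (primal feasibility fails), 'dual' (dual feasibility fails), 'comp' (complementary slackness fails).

Gradient of f: grad f(x) = Q x + c = (0, 0)
Constraint values g_i(x) = a_i^T x - b_i:
  g_1((2, -2)) = -2
  g_2((2, -2)) = 0
Stationarity residual: grad f(x) + sum_i lambda_i a_i = (0, 0)
  -> stationarity OK
Primal feasibility (all g_i <= 0): OK
Dual feasibility (all lambda_i >= 0): OK
Complementary slackness (lambda_i * g_i(x) = 0 for all i): OK

Verdict: yes, KKT holds.

yes


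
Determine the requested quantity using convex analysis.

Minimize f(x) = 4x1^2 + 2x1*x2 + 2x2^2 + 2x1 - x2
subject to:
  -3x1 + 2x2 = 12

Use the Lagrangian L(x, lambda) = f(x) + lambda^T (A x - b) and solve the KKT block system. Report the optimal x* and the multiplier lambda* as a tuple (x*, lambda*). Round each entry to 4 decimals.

Form the Lagrangian:
  L(x, lambda) = (1/2) x^T Q x + c^T x + lambda^T (A x - b)
Stationarity (grad_x L = 0): Q x + c + A^T lambda = 0.
Primal feasibility: A x = b.

This gives the KKT block system:
  [ Q   A^T ] [ x     ]   [-c ]
  [ A    0  ] [ lambda ] = [ b ]

Solving the linear system:
  x*      = (-2.1087, 2.837)
  lambda* = (-3.0652)
  f(x*)   = 14.8641

x* = (-2.1087, 2.837), lambda* = (-3.0652)


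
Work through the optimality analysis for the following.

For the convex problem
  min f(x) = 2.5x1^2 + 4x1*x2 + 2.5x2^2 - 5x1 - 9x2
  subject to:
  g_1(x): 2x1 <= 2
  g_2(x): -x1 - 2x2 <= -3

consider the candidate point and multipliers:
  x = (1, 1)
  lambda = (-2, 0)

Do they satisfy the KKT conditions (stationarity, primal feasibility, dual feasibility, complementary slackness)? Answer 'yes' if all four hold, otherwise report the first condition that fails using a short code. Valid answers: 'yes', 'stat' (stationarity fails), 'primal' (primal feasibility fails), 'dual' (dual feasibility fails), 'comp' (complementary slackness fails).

Gradient of f: grad f(x) = Q x + c = (4, 0)
Constraint values g_i(x) = a_i^T x - b_i:
  g_1((1, 1)) = 0
  g_2((1, 1)) = 0
Stationarity residual: grad f(x) + sum_i lambda_i a_i = (0, 0)
  -> stationarity OK
Primal feasibility (all g_i <= 0): OK
Dual feasibility (all lambda_i >= 0): FAILS
Complementary slackness (lambda_i * g_i(x) = 0 for all i): OK

Verdict: the first failing condition is dual_feasibility -> dual.

dual


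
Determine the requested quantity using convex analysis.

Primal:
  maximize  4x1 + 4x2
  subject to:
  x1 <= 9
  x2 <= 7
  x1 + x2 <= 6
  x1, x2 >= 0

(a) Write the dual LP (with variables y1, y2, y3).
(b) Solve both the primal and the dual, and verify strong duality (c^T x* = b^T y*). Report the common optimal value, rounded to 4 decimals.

The standard primal-dual pair for 'max c^T x s.t. A x <= b, x >= 0' is:
  Dual:  min b^T y  s.t.  A^T y >= c,  y >= 0.

So the dual LP is:
  minimize  9y1 + 7y2 + 6y3
  subject to:
    y1 + y3 >= 4
    y2 + y3 >= 4
    y1, y2, y3 >= 0

Solving the primal: x* = (6, 0).
  primal value c^T x* = 24.
Solving the dual: y* = (0, 0, 4).
  dual value b^T y* = 24.
Strong duality: c^T x* = b^T y*. Confirmed.

24


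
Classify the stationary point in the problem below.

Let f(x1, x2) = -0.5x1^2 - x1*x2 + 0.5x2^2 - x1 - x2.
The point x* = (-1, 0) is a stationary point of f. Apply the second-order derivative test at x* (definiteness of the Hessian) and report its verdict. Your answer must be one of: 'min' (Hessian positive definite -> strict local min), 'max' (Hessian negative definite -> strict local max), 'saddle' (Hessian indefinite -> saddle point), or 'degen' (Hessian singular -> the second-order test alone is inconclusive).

Compute the Hessian H = grad^2 f:
  H = [[-1, -1], [-1, 1]]
Verify stationarity: grad f(x*) = H x* + g = (0, 0).
Eigenvalues of H: -1.4142, 1.4142.
Eigenvalues have mixed signs, so H is indefinite -> x* is a saddle point.

saddle


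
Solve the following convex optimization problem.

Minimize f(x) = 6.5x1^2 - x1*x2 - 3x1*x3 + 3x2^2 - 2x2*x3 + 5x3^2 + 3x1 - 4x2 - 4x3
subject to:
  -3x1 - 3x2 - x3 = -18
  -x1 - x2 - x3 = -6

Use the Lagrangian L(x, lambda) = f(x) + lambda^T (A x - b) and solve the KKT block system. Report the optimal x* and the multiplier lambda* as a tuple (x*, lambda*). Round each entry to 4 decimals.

Form the Lagrangian:
  L(x, lambda) = (1/2) x^T Q x + c^T x + lambda^T (A x - b)
Stationarity (grad_x L = 0): Q x + c + A^T lambda = 0.
Primal feasibility: A x = b.

This gives the KKT block system:
  [ Q   A^T ] [ x     ]   [-c ]
  [ A    0  ] [ lambda ] = [ b ]

Solving the linear system:
  x*      = (1.6667, 4.3333, 0)
  lambda* = (19, -36.6667)
  f(x*)   = 54.8333

x* = (1.6667, 4.3333, 0), lambda* = (19, -36.6667)


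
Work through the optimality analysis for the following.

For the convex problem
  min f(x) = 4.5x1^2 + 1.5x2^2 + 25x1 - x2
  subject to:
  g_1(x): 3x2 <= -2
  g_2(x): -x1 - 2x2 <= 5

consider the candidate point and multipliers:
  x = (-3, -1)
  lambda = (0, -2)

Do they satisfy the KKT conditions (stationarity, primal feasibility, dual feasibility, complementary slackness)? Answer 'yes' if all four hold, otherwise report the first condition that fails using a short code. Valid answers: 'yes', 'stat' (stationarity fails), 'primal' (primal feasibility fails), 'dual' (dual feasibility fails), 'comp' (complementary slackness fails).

Gradient of f: grad f(x) = Q x + c = (-2, -4)
Constraint values g_i(x) = a_i^T x - b_i:
  g_1((-3, -1)) = -1
  g_2((-3, -1)) = 0
Stationarity residual: grad f(x) + sum_i lambda_i a_i = (0, 0)
  -> stationarity OK
Primal feasibility (all g_i <= 0): OK
Dual feasibility (all lambda_i >= 0): FAILS
Complementary slackness (lambda_i * g_i(x) = 0 for all i): OK

Verdict: the first failing condition is dual_feasibility -> dual.

dual


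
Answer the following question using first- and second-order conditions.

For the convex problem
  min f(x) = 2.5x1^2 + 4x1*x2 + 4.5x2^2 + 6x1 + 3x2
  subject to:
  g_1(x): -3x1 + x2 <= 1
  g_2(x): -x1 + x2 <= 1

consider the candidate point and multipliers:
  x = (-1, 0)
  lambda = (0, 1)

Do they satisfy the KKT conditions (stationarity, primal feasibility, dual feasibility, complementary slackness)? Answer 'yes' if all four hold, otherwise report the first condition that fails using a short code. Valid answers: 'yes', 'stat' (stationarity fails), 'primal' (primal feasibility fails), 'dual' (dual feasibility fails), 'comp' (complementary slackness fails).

Gradient of f: grad f(x) = Q x + c = (1, -1)
Constraint values g_i(x) = a_i^T x - b_i:
  g_1((-1, 0)) = 2
  g_2((-1, 0)) = 0
Stationarity residual: grad f(x) + sum_i lambda_i a_i = (0, 0)
  -> stationarity OK
Primal feasibility (all g_i <= 0): FAILS
Dual feasibility (all lambda_i >= 0): OK
Complementary slackness (lambda_i * g_i(x) = 0 for all i): OK

Verdict: the first failing condition is primal_feasibility -> primal.

primal


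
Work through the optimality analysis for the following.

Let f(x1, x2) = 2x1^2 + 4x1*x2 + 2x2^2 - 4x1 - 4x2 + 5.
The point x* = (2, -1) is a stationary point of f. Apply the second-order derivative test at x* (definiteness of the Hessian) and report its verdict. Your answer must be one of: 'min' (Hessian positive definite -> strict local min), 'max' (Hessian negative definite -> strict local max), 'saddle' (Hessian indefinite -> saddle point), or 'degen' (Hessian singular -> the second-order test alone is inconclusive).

Compute the Hessian H = grad^2 f:
  H = [[4, 4], [4, 4]]
Verify stationarity: grad f(x*) = H x* + g = (0, 0).
Eigenvalues of H: 0, 8.
H has a zero eigenvalue (singular; positive semidefinite but not definite), so H is neither positive definite, negative definite, nor indefinite. The second-order test alone is inconclusive -> degen.
(Indeed, f is constant along the null direction of H through x*, so x* is not a strict local extremum.)

degen


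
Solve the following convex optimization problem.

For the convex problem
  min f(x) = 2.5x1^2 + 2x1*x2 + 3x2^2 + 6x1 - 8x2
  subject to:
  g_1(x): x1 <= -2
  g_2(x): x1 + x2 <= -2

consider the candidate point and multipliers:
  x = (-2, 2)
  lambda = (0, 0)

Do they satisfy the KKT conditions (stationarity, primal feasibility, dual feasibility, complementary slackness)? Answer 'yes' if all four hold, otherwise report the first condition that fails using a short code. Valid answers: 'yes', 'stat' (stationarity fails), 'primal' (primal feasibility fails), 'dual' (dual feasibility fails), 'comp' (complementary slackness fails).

Gradient of f: grad f(x) = Q x + c = (0, 0)
Constraint values g_i(x) = a_i^T x - b_i:
  g_1((-2, 2)) = 0
  g_2((-2, 2)) = 2
Stationarity residual: grad f(x) + sum_i lambda_i a_i = (0, 0)
  -> stationarity OK
Primal feasibility (all g_i <= 0): FAILS
Dual feasibility (all lambda_i >= 0): OK
Complementary slackness (lambda_i * g_i(x) = 0 for all i): OK

Verdict: the first failing condition is primal_feasibility -> primal.

primal


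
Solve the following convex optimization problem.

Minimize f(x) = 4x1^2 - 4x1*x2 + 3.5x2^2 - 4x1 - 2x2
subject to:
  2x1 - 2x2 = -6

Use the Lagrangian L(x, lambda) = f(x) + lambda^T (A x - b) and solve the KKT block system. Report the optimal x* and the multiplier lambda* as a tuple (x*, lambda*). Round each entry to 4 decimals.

Form the Lagrangian:
  L(x, lambda) = (1/2) x^T Q x + c^T x + lambda^T (A x - b)
Stationarity (grad_x L = 0): Q x + c + A^T lambda = 0.
Primal feasibility: A x = b.

This gives the KKT block system:
  [ Q   A^T ] [ x     ]   [-c ]
  [ A    0  ] [ lambda ] = [ b ]

Solving the linear system:
  x*      = (-0.4286, 2.5714)
  lambda* = (8.8571)
  f(x*)   = 24.8571

x* = (-0.4286, 2.5714), lambda* = (8.8571)


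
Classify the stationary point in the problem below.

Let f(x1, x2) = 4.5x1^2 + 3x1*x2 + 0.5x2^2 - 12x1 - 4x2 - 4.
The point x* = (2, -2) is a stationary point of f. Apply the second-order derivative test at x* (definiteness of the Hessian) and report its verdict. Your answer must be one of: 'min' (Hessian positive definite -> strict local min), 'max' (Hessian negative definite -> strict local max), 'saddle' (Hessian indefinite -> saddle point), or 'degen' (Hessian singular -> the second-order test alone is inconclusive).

Compute the Hessian H = grad^2 f:
  H = [[9, 3], [3, 1]]
Verify stationarity: grad f(x*) = H x* + g = (0, 0).
Eigenvalues of H: 0, 10.
H has a zero eigenvalue (singular; positive semidefinite but not definite), so H is neither positive definite, negative definite, nor indefinite. The second-order test alone is inconclusive -> degen.
(Indeed, f is constant along the null direction of H through x*, so x* is not a strict local extremum.)

degen


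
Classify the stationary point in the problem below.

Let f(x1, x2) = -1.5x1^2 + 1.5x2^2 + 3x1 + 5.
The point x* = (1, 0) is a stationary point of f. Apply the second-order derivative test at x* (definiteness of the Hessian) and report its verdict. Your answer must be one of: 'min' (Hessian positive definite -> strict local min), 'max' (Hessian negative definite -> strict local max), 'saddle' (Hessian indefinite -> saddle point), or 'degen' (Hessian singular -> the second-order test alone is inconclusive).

Compute the Hessian H = grad^2 f:
  H = [[-3, 0], [0, 3]]
Verify stationarity: grad f(x*) = H x* + g = (0, 0).
Eigenvalues of H: -3, 3.
Eigenvalues have mixed signs, so H is indefinite -> x* is a saddle point.

saddle


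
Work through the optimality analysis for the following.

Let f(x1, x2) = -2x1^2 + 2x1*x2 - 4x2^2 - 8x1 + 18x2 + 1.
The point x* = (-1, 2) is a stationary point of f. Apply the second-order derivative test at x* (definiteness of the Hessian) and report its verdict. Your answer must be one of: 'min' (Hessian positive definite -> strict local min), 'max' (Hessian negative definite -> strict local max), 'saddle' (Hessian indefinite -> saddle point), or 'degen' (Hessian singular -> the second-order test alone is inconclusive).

Compute the Hessian H = grad^2 f:
  H = [[-4, 2], [2, -8]]
Verify stationarity: grad f(x*) = H x* + g = (0, 0).
Eigenvalues of H: -8.8284, -3.1716.
Both eigenvalues < 0, so H is negative definite -> x* is a strict local max.

max


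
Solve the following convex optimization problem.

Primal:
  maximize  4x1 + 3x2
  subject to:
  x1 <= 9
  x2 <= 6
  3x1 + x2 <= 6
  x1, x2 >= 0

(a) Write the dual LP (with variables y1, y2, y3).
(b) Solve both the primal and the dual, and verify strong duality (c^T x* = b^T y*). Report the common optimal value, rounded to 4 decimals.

The standard primal-dual pair for 'max c^T x s.t. A x <= b, x >= 0' is:
  Dual:  min b^T y  s.t.  A^T y >= c,  y >= 0.

So the dual LP is:
  minimize  9y1 + 6y2 + 6y3
  subject to:
    y1 + 3y3 >= 4
    y2 + y3 >= 3
    y1, y2, y3 >= 0

Solving the primal: x* = (0, 6).
  primal value c^T x* = 18.
Solving the dual: y* = (0, 1.6667, 1.3333).
  dual value b^T y* = 18.
Strong duality: c^T x* = b^T y*. Confirmed.

18


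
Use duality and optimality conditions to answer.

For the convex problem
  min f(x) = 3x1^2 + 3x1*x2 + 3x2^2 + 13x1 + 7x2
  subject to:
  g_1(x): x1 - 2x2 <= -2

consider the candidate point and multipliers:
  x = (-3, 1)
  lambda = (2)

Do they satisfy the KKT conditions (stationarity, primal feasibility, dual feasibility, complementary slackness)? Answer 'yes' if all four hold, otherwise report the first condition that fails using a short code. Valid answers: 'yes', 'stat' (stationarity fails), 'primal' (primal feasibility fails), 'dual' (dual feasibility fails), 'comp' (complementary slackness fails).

Gradient of f: grad f(x) = Q x + c = (-2, 4)
Constraint values g_i(x) = a_i^T x - b_i:
  g_1((-3, 1)) = -3
Stationarity residual: grad f(x) + sum_i lambda_i a_i = (0, 0)
  -> stationarity OK
Primal feasibility (all g_i <= 0): OK
Dual feasibility (all lambda_i >= 0): OK
Complementary slackness (lambda_i * g_i(x) = 0 for all i): FAILS

Verdict: the first failing condition is complementary_slackness -> comp.

comp


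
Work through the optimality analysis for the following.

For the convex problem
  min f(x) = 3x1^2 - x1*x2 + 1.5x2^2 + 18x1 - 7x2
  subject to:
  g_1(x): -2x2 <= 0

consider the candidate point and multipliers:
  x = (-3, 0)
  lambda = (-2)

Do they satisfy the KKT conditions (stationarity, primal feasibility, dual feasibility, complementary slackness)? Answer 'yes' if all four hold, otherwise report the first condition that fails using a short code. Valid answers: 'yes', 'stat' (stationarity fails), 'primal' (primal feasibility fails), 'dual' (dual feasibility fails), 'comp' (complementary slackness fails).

Gradient of f: grad f(x) = Q x + c = (0, -4)
Constraint values g_i(x) = a_i^T x - b_i:
  g_1((-3, 0)) = 0
Stationarity residual: grad f(x) + sum_i lambda_i a_i = (0, 0)
  -> stationarity OK
Primal feasibility (all g_i <= 0): OK
Dual feasibility (all lambda_i >= 0): FAILS
Complementary slackness (lambda_i * g_i(x) = 0 for all i): OK

Verdict: the first failing condition is dual_feasibility -> dual.

dual


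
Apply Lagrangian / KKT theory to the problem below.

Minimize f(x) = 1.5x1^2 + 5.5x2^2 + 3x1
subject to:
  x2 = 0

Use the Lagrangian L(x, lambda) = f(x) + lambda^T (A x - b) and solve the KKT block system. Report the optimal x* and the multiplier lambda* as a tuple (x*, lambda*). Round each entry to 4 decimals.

Form the Lagrangian:
  L(x, lambda) = (1/2) x^T Q x + c^T x + lambda^T (A x - b)
Stationarity (grad_x L = 0): Q x + c + A^T lambda = 0.
Primal feasibility: A x = b.

This gives the KKT block system:
  [ Q   A^T ] [ x     ]   [-c ]
  [ A    0  ] [ lambda ] = [ b ]

Solving the linear system:
  x*      = (-1, 0)
  lambda* = (0)
  f(x*)   = -1.5

x* = (-1, 0), lambda* = (0)


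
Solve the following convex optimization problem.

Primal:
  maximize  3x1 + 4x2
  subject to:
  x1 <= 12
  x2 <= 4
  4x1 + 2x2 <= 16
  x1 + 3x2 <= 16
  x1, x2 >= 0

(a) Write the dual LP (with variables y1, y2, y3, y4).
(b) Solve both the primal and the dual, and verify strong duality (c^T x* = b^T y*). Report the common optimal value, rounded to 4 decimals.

The standard primal-dual pair for 'max c^T x s.t. A x <= b, x >= 0' is:
  Dual:  min b^T y  s.t.  A^T y >= c,  y >= 0.

So the dual LP is:
  minimize  12y1 + 4y2 + 16y3 + 16y4
  subject to:
    y1 + 4y3 + y4 >= 3
    y2 + 2y3 + 3y4 >= 4
    y1, y2, y3, y4 >= 0

Solving the primal: x* = (2, 4).
  primal value c^T x* = 22.
Solving the dual: y* = (0, 2.5, 0.75, 0).
  dual value b^T y* = 22.
Strong duality: c^T x* = b^T y*. Confirmed.

22


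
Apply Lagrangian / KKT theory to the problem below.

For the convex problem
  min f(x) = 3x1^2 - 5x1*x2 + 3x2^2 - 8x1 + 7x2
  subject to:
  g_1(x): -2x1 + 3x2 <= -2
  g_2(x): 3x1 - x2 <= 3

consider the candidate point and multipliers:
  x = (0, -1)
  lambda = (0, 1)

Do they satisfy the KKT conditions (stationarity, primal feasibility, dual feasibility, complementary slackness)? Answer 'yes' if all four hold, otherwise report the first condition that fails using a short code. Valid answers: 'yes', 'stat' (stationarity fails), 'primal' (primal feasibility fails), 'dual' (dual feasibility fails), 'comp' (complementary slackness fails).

Gradient of f: grad f(x) = Q x + c = (-3, 1)
Constraint values g_i(x) = a_i^T x - b_i:
  g_1((0, -1)) = -1
  g_2((0, -1)) = -2
Stationarity residual: grad f(x) + sum_i lambda_i a_i = (0, 0)
  -> stationarity OK
Primal feasibility (all g_i <= 0): OK
Dual feasibility (all lambda_i >= 0): OK
Complementary slackness (lambda_i * g_i(x) = 0 for all i): FAILS

Verdict: the first failing condition is complementary_slackness -> comp.

comp


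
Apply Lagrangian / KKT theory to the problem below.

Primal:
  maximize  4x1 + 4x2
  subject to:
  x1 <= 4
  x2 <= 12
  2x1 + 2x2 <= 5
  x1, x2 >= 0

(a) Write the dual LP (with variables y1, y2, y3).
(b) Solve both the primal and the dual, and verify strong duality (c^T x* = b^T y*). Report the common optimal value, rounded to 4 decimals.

The standard primal-dual pair for 'max c^T x s.t. A x <= b, x >= 0' is:
  Dual:  min b^T y  s.t.  A^T y >= c,  y >= 0.

So the dual LP is:
  minimize  4y1 + 12y2 + 5y3
  subject to:
    y1 + 2y3 >= 4
    y2 + 2y3 >= 4
    y1, y2, y3 >= 0

Solving the primal: x* = (2.5, 0).
  primal value c^T x* = 10.
Solving the dual: y* = (0, 0, 2).
  dual value b^T y* = 10.
Strong duality: c^T x* = b^T y*. Confirmed.

10


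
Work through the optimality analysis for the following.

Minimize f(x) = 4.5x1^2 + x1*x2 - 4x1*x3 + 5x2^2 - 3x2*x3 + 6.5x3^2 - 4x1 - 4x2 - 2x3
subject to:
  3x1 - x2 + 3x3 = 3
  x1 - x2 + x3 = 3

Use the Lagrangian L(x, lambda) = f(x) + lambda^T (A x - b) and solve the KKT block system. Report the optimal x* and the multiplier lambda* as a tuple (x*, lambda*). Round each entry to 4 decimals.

Form the Lagrangian:
  L(x, lambda) = (1/2) x^T Q x + c^T x + lambda^T (A x - b)
Stationarity (grad_x L = 0): Q x + c + A^T lambda = 0.
Primal feasibility: A x = b.

This gives the KKT block system:
  [ Q   A^T ] [ x     ]   [-c ]
  [ A    0  ] [ lambda ] = [ b ]

Solving the linear system:
  x*      = (0.4667, -3, -0.4667)
  lambda* = (16.5333, -48.6667)
  f(x*)   = 53.7333

x* = (0.4667, -3, -0.4667), lambda* = (16.5333, -48.6667)


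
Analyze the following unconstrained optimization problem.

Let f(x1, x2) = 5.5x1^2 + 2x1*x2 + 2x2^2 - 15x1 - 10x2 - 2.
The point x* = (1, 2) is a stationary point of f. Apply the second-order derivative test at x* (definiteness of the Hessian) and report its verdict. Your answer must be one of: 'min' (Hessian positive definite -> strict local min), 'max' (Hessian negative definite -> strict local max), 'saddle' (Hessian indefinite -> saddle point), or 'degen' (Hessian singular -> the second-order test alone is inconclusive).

Compute the Hessian H = grad^2 f:
  H = [[11, 2], [2, 4]]
Verify stationarity: grad f(x*) = H x* + g = (0, 0).
Eigenvalues of H: 3.4689, 11.5311.
Both eigenvalues > 0, so H is positive definite -> x* is a strict local min.

min


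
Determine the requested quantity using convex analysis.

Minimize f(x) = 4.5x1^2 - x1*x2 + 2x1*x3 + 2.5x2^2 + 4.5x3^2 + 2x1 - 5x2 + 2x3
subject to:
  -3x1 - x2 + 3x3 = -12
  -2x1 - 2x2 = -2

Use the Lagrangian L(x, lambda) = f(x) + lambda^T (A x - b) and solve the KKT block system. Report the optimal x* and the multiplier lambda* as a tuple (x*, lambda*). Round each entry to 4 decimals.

Form the Lagrangian:
  L(x, lambda) = (1/2) x^T Q x + c^T x + lambda^T (A x - b)
Stationarity (grad_x L = 0): Q x + c + A^T lambda = 0.
Primal feasibility: A x = b.

This gives the KKT block system:
  [ Q   A^T ] [ x     ]   [-c ]
  [ A    0  ] [ lambda ] = [ b ]

Solving the linear system:
  x*      = (1.1912, -0.1912, -2.8725)
  lambda* = (7.1569, -7.152)
  f(x*)   = 34.5858

x* = (1.1912, -0.1912, -2.8725), lambda* = (7.1569, -7.152)


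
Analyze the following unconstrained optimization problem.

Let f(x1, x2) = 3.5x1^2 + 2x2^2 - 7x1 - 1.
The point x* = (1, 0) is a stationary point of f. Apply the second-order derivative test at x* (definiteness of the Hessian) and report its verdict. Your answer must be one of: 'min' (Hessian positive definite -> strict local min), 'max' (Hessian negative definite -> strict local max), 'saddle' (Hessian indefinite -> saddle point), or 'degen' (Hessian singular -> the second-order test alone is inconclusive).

Compute the Hessian H = grad^2 f:
  H = [[7, 0], [0, 4]]
Verify stationarity: grad f(x*) = H x* + g = (0, 0).
Eigenvalues of H: 4, 7.
Both eigenvalues > 0, so H is positive definite -> x* is a strict local min.

min


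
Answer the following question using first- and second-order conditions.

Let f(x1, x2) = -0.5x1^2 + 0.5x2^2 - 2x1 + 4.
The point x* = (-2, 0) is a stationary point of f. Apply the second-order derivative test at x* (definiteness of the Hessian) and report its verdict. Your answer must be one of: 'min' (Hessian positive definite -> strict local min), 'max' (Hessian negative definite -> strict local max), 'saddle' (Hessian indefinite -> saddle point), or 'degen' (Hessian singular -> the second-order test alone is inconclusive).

Compute the Hessian H = grad^2 f:
  H = [[-1, 0], [0, 1]]
Verify stationarity: grad f(x*) = H x* + g = (0, 0).
Eigenvalues of H: -1, 1.
Eigenvalues have mixed signs, so H is indefinite -> x* is a saddle point.

saddle


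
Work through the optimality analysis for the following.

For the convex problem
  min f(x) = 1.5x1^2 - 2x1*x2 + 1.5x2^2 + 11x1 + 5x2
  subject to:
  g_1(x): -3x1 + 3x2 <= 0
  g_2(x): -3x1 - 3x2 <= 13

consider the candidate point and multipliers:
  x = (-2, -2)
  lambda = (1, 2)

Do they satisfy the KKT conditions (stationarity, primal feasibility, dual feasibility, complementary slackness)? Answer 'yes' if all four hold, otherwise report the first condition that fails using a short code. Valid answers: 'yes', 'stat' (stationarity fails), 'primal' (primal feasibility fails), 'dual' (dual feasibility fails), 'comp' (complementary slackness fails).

Gradient of f: grad f(x) = Q x + c = (9, 3)
Constraint values g_i(x) = a_i^T x - b_i:
  g_1((-2, -2)) = 0
  g_2((-2, -2)) = -1
Stationarity residual: grad f(x) + sum_i lambda_i a_i = (0, 0)
  -> stationarity OK
Primal feasibility (all g_i <= 0): OK
Dual feasibility (all lambda_i >= 0): OK
Complementary slackness (lambda_i * g_i(x) = 0 for all i): FAILS

Verdict: the first failing condition is complementary_slackness -> comp.

comp


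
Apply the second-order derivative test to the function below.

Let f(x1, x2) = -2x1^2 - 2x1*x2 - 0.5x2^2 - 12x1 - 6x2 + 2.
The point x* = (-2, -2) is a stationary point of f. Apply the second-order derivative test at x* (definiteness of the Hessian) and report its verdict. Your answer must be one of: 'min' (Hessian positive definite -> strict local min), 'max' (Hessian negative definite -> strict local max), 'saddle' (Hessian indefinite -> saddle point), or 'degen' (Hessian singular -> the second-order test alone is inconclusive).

Compute the Hessian H = grad^2 f:
  H = [[-4, -2], [-2, -1]]
Verify stationarity: grad f(x*) = H x* + g = (0, 0).
Eigenvalues of H: -5, 0.
H has a zero eigenvalue (singular; negative semidefinite but not definite), so H is neither positive definite, negative definite, nor indefinite. The second-order test alone is inconclusive -> degen.
(Indeed, f is constant along the null direction of H through x*, so x* is not a strict local extremum.)

degen


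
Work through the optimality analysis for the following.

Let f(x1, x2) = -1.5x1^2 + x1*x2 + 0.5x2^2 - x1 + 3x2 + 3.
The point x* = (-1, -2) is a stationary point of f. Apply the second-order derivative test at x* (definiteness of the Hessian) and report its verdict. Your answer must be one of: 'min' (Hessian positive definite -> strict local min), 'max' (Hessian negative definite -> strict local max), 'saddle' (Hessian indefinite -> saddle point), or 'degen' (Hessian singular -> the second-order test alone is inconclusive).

Compute the Hessian H = grad^2 f:
  H = [[-3, 1], [1, 1]]
Verify stationarity: grad f(x*) = H x* + g = (0, 0).
Eigenvalues of H: -3.2361, 1.2361.
Eigenvalues have mixed signs, so H is indefinite -> x* is a saddle point.

saddle


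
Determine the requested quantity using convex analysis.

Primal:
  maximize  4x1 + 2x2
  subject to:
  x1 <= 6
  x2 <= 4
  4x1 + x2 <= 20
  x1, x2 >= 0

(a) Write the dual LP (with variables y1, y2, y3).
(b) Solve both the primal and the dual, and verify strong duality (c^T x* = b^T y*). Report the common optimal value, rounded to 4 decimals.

The standard primal-dual pair for 'max c^T x s.t. A x <= b, x >= 0' is:
  Dual:  min b^T y  s.t.  A^T y >= c,  y >= 0.

So the dual LP is:
  minimize  6y1 + 4y2 + 20y3
  subject to:
    y1 + 4y3 >= 4
    y2 + y3 >= 2
    y1, y2, y3 >= 0

Solving the primal: x* = (4, 4).
  primal value c^T x* = 24.
Solving the dual: y* = (0, 1, 1).
  dual value b^T y* = 24.
Strong duality: c^T x* = b^T y*. Confirmed.

24


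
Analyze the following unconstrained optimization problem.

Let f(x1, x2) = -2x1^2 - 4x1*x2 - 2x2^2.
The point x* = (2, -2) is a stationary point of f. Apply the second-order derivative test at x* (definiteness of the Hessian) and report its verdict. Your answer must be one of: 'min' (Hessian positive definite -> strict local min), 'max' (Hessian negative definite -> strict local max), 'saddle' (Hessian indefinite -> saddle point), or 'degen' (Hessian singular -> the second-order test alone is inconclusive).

Compute the Hessian H = grad^2 f:
  H = [[-4, -4], [-4, -4]]
Verify stationarity: grad f(x*) = H x* + g = (0, 0).
Eigenvalues of H: -8, 0.
H has a zero eigenvalue (singular; negative semidefinite but not definite), so H is neither positive definite, negative definite, nor indefinite. The second-order test alone is inconclusive -> degen.
(Indeed, f is constant along the null direction of H through x*, so x* is not a strict local extremum.)

degen


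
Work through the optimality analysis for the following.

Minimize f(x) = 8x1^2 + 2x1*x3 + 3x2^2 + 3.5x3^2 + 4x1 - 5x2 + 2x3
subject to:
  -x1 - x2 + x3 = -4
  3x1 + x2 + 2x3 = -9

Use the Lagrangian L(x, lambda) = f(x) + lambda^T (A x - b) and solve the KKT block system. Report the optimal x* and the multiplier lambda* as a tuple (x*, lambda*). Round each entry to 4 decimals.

Form the Lagrangian:
  L(x, lambda) = (1/2) x^T Q x + c^T x + lambda^T (A x - b)
Stationarity (grad_x L = 0): Q x + c + A^T lambda = 0.
Primal feasibility: A x = b.

This gives the KKT block system:
  [ Q   A^T ] [ x     ]   [-c ]
  [ A    0  ] [ lambda ] = [ b ]

Solving the linear system:
  x*      = (-0.7819, 0.9698, -3.8121)
  lambda* = (9.2953, 8.4765)
  f(x*)   = 48.9346

x* = (-0.7819, 0.9698, -3.8121), lambda* = (9.2953, 8.4765)


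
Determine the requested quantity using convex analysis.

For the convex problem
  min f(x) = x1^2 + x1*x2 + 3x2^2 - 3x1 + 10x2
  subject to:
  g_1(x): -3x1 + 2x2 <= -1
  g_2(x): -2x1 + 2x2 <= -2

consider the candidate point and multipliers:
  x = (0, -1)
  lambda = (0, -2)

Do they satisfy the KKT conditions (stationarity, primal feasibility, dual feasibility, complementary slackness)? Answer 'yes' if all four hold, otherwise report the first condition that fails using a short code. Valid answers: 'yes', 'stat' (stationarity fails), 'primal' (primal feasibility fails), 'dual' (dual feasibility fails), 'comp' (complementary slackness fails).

Gradient of f: grad f(x) = Q x + c = (-4, 4)
Constraint values g_i(x) = a_i^T x - b_i:
  g_1((0, -1)) = -1
  g_2((0, -1)) = 0
Stationarity residual: grad f(x) + sum_i lambda_i a_i = (0, 0)
  -> stationarity OK
Primal feasibility (all g_i <= 0): OK
Dual feasibility (all lambda_i >= 0): FAILS
Complementary slackness (lambda_i * g_i(x) = 0 for all i): OK

Verdict: the first failing condition is dual_feasibility -> dual.

dual


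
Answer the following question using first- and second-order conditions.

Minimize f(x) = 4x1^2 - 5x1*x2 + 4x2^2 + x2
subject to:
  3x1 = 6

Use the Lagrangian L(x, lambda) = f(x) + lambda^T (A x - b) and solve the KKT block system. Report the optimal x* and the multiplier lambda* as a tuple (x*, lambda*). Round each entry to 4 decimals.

Form the Lagrangian:
  L(x, lambda) = (1/2) x^T Q x + c^T x + lambda^T (A x - b)
Stationarity (grad_x L = 0): Q x + c + A^T lambda = 0.
Primal feasibility: A x = b.

This gives the KKT block system:
  [ Q   A^T ] [ x     ]   [-c ]
  [ A    0  ] [ lambda ] = [ b ]

Solving the linear system:
  x*      = (2, 1.125)
  lambda* = (-3.4583)
  f(x*)   = 10.9375

x* = (2, 1.125), lambda* = (-3.4583)


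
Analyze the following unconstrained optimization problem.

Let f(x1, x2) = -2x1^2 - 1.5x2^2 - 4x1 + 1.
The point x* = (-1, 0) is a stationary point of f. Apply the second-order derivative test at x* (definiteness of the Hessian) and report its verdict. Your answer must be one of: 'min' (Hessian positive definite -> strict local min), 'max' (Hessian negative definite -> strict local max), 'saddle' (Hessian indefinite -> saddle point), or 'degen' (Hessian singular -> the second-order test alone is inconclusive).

Compute the Hessian H = grad^2 f:
  H = [[-4, 0], [0, -3]]
Verify stationarity: grad f(x*) = H x* + g = (0, 0).
Eigenvalues of H: -4, -3.
Both eigenvalues < 0, so H is negative definite -> x* is a strict local max.

max


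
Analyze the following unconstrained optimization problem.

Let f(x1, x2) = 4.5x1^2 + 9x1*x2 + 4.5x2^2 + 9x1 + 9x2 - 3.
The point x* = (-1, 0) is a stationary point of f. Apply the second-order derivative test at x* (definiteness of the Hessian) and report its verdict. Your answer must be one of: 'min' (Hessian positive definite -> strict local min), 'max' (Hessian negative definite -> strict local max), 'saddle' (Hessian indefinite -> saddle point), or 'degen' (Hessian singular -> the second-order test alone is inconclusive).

Compute the Hessian H = grad^2 f:
  H = [[9, 9], [9, 9]]
Verify stationarity: grad f(x*) = H x* + g = (0, 0).
Eigenvalues of H: 0, 18.
H has a zero eigenvalue (singular; positive semidefinite but not definite), so H is neither positive definite, negative definite, nor indefinite. The second-order test alone is inconclusive -> degen.
(Indeed, f is constant along the null direction of H through x*, so x* is not a strict local extremum.)

degen


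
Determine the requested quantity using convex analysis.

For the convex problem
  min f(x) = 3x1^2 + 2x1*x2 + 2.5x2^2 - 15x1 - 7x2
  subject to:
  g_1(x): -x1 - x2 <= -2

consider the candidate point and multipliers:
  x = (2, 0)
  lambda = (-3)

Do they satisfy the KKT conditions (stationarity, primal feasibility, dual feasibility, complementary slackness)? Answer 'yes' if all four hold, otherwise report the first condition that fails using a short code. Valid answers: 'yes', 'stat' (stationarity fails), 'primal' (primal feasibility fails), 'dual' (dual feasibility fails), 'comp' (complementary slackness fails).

Gradient of f: grad f(x) = Q x + c = (-3, -3)
Constraint values g_i(x) = a_i^T x - b_i:
  g_1((2, 0)) = 0
Stationarity residual: grad f(x) + sum_i lambda_i a_i = (0, 0)
  -> stationarity OK
Primal feasibility (all g_i <= 0): OK
Dual feasibility (all lambda_i >= 0): FAILS
Complementary slackness (lambda_i * g_i(x) = 0 for all i): OK

Verdict: the first failing condition is dual_feasibility -> dual.

dual
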